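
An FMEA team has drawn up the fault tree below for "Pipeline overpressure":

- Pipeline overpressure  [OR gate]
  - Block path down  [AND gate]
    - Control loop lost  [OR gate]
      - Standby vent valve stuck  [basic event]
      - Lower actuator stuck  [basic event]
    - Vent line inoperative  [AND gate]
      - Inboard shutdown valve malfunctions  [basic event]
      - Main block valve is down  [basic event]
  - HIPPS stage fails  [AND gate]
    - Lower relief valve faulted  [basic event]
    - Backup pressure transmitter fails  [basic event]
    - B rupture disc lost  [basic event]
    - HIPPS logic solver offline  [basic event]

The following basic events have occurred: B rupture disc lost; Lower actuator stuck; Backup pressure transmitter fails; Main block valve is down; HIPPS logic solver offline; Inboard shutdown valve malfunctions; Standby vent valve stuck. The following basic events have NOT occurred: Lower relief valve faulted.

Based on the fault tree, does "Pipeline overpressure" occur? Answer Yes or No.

Yes

Control loop lost [OR]: Standby vent valve stuck=occurs, Lower actuator stuck=occurs → at least one input occurs → occurs.
Vent line inoperative [AND]: Inboard shutdown valve malfunctions=occurs, Main block valve is down=occurs → all inputs occur → occurs.
Block path down [AND]: Control loop lost=occurs, Vent line inoperative=occurs → all inputs occur → occurs.
HIPPS stage fails [AND]: Lower relief valve faulted=not, Backup pressure transmitter fails=occurs, B rupture disc lost=occurs, HIPPS logic solver offline=occurs → not all inputs occur → does not occur.
Pipeline overpressure [OR]: Block path down=occurs, HIPPS stage fails=not → at least one input occurs → occurs.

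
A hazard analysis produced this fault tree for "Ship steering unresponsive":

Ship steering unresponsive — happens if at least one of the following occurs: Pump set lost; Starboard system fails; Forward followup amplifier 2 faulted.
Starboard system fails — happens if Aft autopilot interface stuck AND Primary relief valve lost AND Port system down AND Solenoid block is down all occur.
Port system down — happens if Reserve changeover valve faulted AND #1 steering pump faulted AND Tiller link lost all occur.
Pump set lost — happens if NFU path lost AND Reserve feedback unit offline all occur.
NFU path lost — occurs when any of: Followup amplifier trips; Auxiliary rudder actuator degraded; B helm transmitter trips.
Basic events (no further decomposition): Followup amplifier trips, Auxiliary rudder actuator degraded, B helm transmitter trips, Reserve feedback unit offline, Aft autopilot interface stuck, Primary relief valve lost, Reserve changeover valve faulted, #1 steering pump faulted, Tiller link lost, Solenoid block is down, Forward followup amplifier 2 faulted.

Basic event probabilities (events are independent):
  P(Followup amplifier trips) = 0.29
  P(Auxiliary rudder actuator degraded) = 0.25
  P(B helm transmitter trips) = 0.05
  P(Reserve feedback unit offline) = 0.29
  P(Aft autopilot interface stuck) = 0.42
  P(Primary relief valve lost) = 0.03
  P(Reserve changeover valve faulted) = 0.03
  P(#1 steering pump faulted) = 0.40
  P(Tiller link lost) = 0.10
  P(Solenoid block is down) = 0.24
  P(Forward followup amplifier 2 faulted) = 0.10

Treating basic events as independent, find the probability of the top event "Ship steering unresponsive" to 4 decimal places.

P(NFU path lost) [OR] = 1 − (1−0.29) × (1−0.25) × (1−0.05) = 0.494125
P(Pump set lost) [AND] = 0.494125 × 0.29 = 0.143296
P(Port system down) [AND] = 0.03 × 0.40 × 0.10 = 0.001200
P(Starboard system fails) [AND] = 0.42 × 0.03 × 0.001200 × 0.24 = 0.000004
P(Ship steering unresponsive) [OR] = 1 − (1−0.143296) × (1−0.000004) × (1−0.10) = 0.228969
Rounded to 4 decimal places: P(Ship steering unresponsive) ≈ 0.2290.

0.2290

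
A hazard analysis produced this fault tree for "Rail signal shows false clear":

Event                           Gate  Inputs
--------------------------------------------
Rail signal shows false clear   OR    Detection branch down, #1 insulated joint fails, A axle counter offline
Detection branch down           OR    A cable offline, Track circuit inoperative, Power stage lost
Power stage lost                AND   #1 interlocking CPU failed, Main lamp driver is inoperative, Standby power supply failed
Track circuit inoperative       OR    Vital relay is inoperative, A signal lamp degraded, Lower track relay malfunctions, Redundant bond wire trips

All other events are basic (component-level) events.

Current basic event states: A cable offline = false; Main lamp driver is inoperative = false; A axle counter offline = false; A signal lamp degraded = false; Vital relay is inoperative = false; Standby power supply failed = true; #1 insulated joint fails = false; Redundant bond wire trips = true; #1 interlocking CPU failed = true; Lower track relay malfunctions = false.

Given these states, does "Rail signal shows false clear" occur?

Track circuit inoperative [OR]: Vital relay is inoperative=not, A signal lamp degraded=not, Lower track relay malfunctions=not, Redundant bond wire trips=occurs → at least one input occurs → occurs.
Power stage lost [AND]: #1 interlocking CPU failed=occurs, Main lamp driver is inoperative=not, Standby power supply failed=occurs → not all inputs occur → does not occur.
Detection branch down [OR]: A cable offline=not, Track circuit inoperative=occurs, Power stage lost=not → at least one input occurs → occurs.
Rail signal shows false clear [OR]: Detection branch down=occurs, #1 insulated joint fails=not, A axle counter offline=not → at least one input occurs → occurs.

Yes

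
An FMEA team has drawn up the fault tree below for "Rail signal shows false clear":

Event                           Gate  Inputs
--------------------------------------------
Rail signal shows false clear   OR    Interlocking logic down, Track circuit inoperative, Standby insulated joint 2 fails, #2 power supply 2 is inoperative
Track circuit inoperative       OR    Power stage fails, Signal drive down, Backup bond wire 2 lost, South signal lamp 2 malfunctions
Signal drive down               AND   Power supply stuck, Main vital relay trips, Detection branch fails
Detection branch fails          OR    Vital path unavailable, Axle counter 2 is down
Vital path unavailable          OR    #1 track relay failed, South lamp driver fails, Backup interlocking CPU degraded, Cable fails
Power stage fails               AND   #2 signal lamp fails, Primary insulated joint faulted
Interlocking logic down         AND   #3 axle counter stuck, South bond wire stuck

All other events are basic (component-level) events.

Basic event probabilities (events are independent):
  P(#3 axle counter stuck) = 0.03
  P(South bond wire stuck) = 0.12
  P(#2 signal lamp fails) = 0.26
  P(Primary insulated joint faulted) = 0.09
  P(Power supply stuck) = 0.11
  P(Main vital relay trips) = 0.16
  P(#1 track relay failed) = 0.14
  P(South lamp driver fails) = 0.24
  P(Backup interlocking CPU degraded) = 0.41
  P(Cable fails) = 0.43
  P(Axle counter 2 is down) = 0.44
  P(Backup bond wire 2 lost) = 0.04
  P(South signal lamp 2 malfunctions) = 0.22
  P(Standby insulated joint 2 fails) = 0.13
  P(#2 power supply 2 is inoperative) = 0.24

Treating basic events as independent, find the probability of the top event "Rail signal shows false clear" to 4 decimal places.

P(Interlocking logic down) [AND] = 0.03 × 0.12 = 0.003600
P(Power stage fails) [AND] = 0.26 × 0.09 = 0.023400
P(Vital path unavailable) [OR] = 1 − (1−0.14) × (1−0.24) × (1−0.41) × (1−0.43) = 0.780194
P(Detection branch fails) [OR] = 1 − (1−0.780194) × (1−0.44) = 0.876909
P(Signal drive down) [AND] = 0.11 × 0.16 × 0.876909 = 0.015434
P(Track circuit inoperative) [OR] = 1 − (1−0.023400) × (1−0.015434) × (1−0.04) × (1−0.22) = 0.280008
P(Rail signal shows false clear) [OR] = 1 − (1−0.003600) × (1−0.280008) × (1−0.13) × (1−0.24) = 0.525655
Rounded to 4 decimal places: P(Rail signal shows false clear) ≈ 0.5257.

0.5257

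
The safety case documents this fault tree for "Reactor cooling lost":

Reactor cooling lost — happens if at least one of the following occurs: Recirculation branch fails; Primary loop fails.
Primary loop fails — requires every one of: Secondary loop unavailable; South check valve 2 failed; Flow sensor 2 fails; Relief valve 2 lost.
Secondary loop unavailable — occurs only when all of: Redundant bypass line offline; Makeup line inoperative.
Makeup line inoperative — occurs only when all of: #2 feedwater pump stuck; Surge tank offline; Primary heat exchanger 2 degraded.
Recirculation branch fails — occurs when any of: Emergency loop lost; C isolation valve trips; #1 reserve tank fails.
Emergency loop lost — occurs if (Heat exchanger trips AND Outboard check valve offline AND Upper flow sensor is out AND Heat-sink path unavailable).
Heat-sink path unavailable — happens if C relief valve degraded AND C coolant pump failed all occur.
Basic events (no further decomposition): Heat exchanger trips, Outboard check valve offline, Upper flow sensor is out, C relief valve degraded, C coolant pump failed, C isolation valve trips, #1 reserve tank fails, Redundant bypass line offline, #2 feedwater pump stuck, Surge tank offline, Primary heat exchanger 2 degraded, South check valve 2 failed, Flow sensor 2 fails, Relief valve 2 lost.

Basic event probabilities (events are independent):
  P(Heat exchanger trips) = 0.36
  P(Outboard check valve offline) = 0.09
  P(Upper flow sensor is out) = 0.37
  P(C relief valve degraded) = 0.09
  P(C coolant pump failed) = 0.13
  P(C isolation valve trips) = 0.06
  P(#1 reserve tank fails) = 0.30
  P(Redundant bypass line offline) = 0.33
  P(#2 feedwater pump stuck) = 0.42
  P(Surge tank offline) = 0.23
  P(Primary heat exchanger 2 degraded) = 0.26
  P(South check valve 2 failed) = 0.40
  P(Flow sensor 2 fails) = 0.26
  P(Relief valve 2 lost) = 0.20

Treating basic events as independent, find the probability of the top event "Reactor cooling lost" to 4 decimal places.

0.3422

P(Heat-sink path unavailable) [AND] = 0.09 × 0.13 = 0.011700
P(Emergency loop lost) [AND] = 0.36 × 0.09 × 0.37 × 0.011700 = 0.000140
P(Recirculation branch fails) [OR] = 1 − (1−0.000140) × (1−0.06) × (1−0.30) = 0.342092
P(Makeup line inoperative) [AND] = 0.42 × 0.23 × 0.26 = 0.025116
P(Secondary loop unavailable) [AND] = 0.33 × 0.025116 = 0.008288
P(Primary loop fails) [AND] = 0.008288 × 0.40 × 0.26 × 0.20 = 0.000172
P(Reactor cooling lost) [OR] = 1 − (1−0.342092) × (1−0.000172) = 0.342205
Rounded to 4 decimal places: P(Reactor cooling lost) ≈ 0.3422.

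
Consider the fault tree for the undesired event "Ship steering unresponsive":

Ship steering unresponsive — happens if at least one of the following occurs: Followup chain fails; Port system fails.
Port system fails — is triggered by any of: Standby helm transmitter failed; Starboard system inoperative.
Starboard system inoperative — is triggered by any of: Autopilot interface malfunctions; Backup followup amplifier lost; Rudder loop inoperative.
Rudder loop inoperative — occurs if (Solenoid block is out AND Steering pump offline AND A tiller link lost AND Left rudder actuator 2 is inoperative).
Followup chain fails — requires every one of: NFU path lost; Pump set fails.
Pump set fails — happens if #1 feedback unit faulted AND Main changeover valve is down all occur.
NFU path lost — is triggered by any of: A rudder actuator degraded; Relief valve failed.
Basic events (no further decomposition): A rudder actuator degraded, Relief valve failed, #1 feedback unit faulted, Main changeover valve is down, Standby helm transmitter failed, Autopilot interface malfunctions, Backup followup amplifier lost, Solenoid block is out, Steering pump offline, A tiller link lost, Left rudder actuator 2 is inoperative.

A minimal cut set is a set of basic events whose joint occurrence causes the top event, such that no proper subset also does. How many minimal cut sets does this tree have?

NFU path lost [OR]: union of children's cut sets → 2 cut set(s).
Pump set fails [AND]: one cut set from each child combined → 1 × 1 = 1 cut set(s).
Followup chain fails [AND]: one cut set from each child combined → 2 × 1 = 2 cut set(s).
Rudder loop inoperative [AND]: one cut set from each child combined → 1 × 1 × 1 × 1 = 1 cut set(s).
Starboard system inoperative [OR]: union of children's cut sets → 3 cut set(s).
Port system fails [OR]: union of children's cut sets → 4 cut set(s).
Ship steering unresponsive [OR]: union of children's cut sets → 6 cut set(s).
Minimal cut sets: {#1 feedback unit faulted, A rudder actuator degraded, Main changeover valve is down}; {#1 feedback unit faulted, Main changeover valve is down, Relief valve failed}; {Standby helm transmitter failed}; {Autopilot interface malfunctions}; {Backup followup amplifier lost}; {A tiller link lost, Left rudder actuator 2 is inoperative, Solenoid block is out, Steering pump offline}.

6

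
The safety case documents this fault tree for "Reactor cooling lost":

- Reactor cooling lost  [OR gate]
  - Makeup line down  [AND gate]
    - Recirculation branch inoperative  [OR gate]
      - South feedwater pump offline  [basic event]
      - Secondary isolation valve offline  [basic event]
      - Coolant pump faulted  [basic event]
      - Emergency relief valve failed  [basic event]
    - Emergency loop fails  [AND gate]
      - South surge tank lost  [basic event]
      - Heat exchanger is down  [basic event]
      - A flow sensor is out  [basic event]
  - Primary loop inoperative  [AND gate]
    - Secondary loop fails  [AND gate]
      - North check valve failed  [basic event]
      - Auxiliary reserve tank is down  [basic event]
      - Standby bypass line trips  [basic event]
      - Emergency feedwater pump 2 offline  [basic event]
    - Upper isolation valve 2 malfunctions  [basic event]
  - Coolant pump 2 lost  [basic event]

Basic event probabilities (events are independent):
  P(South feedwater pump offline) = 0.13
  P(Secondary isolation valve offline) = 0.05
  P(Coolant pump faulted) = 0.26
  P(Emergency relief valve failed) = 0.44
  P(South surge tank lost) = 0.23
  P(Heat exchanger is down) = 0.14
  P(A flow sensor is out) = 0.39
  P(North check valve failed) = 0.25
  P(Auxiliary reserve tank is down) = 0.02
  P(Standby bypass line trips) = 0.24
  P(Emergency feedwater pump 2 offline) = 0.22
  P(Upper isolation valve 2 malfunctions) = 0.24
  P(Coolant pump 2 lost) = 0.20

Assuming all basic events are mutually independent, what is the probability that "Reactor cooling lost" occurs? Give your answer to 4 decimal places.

0.2067

P(Recirculation branch inoperative) [OR] = 1 − (1−0.13) × (1−0.05) × (1−0.26) × (1−0.44) = 0.657498
P(Emergency loop fails) [AND] = 0.23 × 0.14 × 0.39 = 0.012558
P(Makeup line down) [AND] = 0.657498 × 0.012558 = 0.008257
P(Secondary loop fails) [AND] = 0.25 × 0.02 × 0.24 × 0.22 = 0.000264
P(Primary loop inoperative) [AND] = 0.000264 × 0.24 = 0.000063
P(Reactor cooling lost) [OR] = 1 − (1−0.008257) × (1−0.000063) × (1−0.20) = 0.206656
Rounded to 4 decimal places: P(Reactor cooling lost) ≈ 0.2067.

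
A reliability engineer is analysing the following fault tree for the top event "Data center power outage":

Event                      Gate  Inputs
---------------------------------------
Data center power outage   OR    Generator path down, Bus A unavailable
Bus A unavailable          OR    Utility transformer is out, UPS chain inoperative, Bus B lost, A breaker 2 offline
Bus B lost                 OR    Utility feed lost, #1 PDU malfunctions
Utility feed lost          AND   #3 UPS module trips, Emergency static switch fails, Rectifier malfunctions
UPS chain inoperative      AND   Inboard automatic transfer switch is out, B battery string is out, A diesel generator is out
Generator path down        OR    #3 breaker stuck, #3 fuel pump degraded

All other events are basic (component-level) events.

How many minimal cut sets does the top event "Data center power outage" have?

7

Generator path down [OR]: union of children's cut sets → 2 cut set(s).
UPS chain inoperative [AND]: one cut set from each child combined → 1 × 1 × 1 = 1 cut set(s).
Utility feed lost [AND]: one cut set from each child combined → 1 × 1 × 1 = 1 cut set(s).
Bus B lost [OR]: union of children's cut sets → 2 cut set(s).
Bus A unavailable [OR]: union of children's cut sets → 5 cut set(s).
Data center power outage [OR]: union of children's cut sets → 7 cut set(s).
Minimal cut sets: {#3 breaker stuck}; {#3 fuel pump degraded}; {Utility transformer is out}; {A diesel generator is out, B battery string is out, Inboard automatic transfer switch is out}; {#3 UPS module trips, Emergency static switch fails, Rectifier malfunctions}; {#1 PDU malfunctions}; {A breaker 2 offline}.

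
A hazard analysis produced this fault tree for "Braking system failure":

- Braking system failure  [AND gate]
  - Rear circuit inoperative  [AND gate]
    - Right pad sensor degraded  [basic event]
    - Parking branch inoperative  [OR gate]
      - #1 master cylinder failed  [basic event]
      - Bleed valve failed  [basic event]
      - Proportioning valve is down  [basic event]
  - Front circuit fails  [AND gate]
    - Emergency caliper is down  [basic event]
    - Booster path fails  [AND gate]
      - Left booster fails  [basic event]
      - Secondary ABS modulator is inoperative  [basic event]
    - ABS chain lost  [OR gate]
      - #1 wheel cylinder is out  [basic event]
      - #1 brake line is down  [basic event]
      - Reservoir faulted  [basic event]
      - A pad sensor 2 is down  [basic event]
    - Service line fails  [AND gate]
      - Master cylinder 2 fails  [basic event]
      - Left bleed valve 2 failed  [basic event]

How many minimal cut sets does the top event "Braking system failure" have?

Parking branch inoperative [OR]: union of children's cut sets → 3 cut set(s).
Rear circuit inoperative [AND]: one cut set from each child combined → 1 × 3 = 3 cut set(s).
Booster path fails [AND]: one cut set from each child combined → 1 × 1 = 1 cut set(s).
ABS chain lost [OR]: union of children's cut sets → 4 cut set(s).
Service line fails [AND]: one cut set from each child combined → 1 × 1 = 1 cut set(s).
Front circuit fails [AND]: one cut set from each child combined → 1 × 1 × 4 × 1 = 4 cut set(s).
Braking system failure [AND]: one cut set from each child combined → 3 × 4 = 12 cut set(s).

12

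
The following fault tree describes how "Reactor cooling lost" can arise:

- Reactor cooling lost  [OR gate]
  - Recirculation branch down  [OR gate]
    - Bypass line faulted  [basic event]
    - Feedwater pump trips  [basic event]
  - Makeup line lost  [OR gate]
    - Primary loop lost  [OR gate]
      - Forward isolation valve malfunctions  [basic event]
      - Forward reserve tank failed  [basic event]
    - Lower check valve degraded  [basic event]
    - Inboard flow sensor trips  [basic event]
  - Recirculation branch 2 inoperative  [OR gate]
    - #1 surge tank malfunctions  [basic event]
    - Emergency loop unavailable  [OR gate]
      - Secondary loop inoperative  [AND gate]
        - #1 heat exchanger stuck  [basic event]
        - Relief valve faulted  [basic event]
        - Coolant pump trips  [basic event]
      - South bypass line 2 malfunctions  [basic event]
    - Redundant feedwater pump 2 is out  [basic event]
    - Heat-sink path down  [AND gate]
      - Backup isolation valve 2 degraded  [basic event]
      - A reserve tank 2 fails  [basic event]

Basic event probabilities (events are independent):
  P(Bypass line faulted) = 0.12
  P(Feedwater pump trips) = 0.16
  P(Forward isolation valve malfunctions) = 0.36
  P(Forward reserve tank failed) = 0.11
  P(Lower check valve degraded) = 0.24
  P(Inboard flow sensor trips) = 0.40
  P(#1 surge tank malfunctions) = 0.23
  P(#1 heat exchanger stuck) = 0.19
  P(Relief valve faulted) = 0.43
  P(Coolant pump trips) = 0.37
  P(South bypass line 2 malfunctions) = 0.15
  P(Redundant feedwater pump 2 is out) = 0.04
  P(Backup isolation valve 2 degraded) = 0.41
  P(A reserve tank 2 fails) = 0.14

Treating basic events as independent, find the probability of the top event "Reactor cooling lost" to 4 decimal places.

P(Recirculation branch down) [OR] = 1 − (1−0.12) × (1−0.16) = 0.260800
P(Primary loop lost) [OR] = 1 − (1−0.36) × (1−0.11) = 0.430400
P(Makeup line lost) [OR] = 1 − (1−0.430400) × (1−0.24) × (1−0.40) = 0.740262
P(Secondary loop inoperative) [AND] = 0.19 × 0.43 × 0.37 = 0.030229
P(Emergency loop unavailable) [OR] = 1 − (1−0.030229) × (1−0.15) = 0.175695
P(Heat-sink path down) [AND] = 0.41 × 0.14 = 0.057400
P(Recirculation branch 2 inoperative) [OR] = 1 − (1−0.23) × (1−0.175695) × (1−0.04) × (1−0.057400) = 0.425649
P(Reactor cooling lost) [OR] = 1 − (1−0.260800) × (1−0.740262) × (1−0.425649) = 0.889726
Rounded to 4 decimal places: P(Reactor cooling lost) ≈ 0.8897.

0.8897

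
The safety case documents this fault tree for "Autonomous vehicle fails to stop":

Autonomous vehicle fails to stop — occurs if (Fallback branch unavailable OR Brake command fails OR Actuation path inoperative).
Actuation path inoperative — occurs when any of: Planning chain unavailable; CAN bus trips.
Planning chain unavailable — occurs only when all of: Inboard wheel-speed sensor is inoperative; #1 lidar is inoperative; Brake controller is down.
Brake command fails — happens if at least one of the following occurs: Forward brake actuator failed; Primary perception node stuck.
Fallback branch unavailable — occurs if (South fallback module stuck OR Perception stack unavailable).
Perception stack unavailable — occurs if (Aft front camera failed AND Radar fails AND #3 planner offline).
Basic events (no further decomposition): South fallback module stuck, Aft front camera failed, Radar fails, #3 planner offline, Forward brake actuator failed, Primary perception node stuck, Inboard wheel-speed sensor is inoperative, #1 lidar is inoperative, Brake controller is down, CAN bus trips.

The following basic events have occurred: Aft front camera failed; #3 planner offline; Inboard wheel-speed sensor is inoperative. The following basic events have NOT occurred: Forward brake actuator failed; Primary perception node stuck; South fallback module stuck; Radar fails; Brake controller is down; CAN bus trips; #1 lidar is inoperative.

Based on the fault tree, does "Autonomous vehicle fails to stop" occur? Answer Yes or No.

No

Perception stack unavailable [AND]: Aft front camera failed=occurs, Radar fails=not, #3 planner offline=occurs → not all inputs occur → does not occur.
Fallback branch unavailable [OR]: South fallback module stuck=not, Perception stack unavailable=not → no input occurs → does not occur.
Brake command fails [OR]: Forward brake actuator failed=not, Primary perception node stuck=not → no input occurs → does not occur.
Planning chain unavailable [AND]: Inboard wheel-speed sensor is inoperative=occurs, #1 lidar is inoperative=not, Brake controller is down=not → not all inputs occur → does not occur.
Actuation path inoperative [OR]: Planning chain unavailable=not, CAN bus trips=not → no input occurs → does not occur.
Autonomous vehicle fails to stop [OR]: Fallback branch unavailable=not, Brake command fails=not, Actuation path inoperative=not → no input occurs → does not occur.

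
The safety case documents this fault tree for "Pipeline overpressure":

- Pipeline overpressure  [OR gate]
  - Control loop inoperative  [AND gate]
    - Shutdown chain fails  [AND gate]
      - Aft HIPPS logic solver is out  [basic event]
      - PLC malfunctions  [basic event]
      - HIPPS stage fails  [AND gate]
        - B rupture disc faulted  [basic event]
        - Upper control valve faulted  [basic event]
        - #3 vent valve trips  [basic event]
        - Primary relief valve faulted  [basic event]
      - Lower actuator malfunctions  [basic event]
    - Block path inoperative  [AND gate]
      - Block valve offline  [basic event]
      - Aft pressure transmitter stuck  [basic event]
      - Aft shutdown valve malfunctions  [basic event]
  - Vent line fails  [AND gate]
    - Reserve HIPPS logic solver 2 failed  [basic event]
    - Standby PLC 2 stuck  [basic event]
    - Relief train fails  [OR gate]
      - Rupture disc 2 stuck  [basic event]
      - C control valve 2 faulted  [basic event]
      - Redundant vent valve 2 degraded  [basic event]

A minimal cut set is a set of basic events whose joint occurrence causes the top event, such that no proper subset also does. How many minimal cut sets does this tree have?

HIPPS stage fails [AND]: one cut set from each child combined → 1 × 1 × 1 × 1 = 1 cut set(s).
Shutdown chain fails [AND]: one cut set from each child combined → 1 × 1 × 1 × 1 = 1 cut set(s).
Block path inoperative [AND]: one cut set from each child combined → 1 × 1 × 1 = 1 cut set(s).
Control loop inoperative [AND]: one cut set from each child combined → 1 × 1 = 1 cut set(s).
Relief train fails [OR]: union of children's cut sets → 3 cut set(s).
Vent line fails [AND]: one cut set from each child combined → 1 × 1 × 3 = 3 cut set(s).
Pipeline overpressure [OR]: union of children's cut sets → 4 cut set(s).
Minimal cut sets: {#3 vent valve trips, Aft HIPPS logic solver is out, Aft pressure transmitter stuck, Aft shutdown valve malfunctions, B rupture disc faulted, Block valve offline, Lower actuator malfunctions, PLC malfunctions, Primary relief valve faulted, Upper control valve faulted}; {Reserve HIPPS logic solver 2 failed, Rupture disc 2 stuck, Standby PLC 2 stuck}; {C control valve 2 faulted, Reserve HIPPS logic solver 2 failed, Standby PLC 2 stuck}; {Redundant vent valve 2 degraded, Reserve HIPPS logic solver 2 failed, Standby PLC 2 stuck}.

4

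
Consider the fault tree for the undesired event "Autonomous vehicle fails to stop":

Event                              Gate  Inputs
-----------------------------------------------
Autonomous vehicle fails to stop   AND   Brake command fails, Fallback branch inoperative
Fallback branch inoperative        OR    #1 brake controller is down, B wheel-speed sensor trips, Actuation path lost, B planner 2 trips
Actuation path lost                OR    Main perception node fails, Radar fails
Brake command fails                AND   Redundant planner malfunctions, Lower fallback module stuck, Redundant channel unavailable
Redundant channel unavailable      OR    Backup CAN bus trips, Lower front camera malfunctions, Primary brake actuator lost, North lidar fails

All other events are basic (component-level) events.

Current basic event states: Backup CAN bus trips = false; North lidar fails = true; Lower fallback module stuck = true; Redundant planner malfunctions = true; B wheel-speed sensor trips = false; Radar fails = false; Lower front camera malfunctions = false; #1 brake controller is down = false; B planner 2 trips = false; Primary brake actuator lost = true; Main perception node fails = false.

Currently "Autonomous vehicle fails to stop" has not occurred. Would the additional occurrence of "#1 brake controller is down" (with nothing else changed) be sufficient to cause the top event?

Yes

Counterfactual: set "#1 brake controller is down" to occurred.
Redundant channel unavailable [OR]: Backup CAN bus trips=not, Lower front camera malfunctions=not, Primary brake actuator lost=occurs, North lidar fails=occurs → at least one input occurs → occurs.
Brake command fails [AND]: Redundant planner malfunctions=occurs, Lower fallback module stuck=occurs, Redundant channel unavailable=occurs → all inputs occur → occurs.
Actuation path lost [OR]: Main perception node fails=not, Radar fails=not → no input occurs → does not occur.
Fallback branch inoperative [OR]: #1 brake controller is down=occurs, B wheel-speed sensor trips=not, Actuation path lost=not, B planner 2 trips=not → at least one input occurs → occurs.
Autonomous vehicle fails to stop [AND]: Brake command fails=occurs, Fallback branch inoperative=occurs → all inputs occur → occurs.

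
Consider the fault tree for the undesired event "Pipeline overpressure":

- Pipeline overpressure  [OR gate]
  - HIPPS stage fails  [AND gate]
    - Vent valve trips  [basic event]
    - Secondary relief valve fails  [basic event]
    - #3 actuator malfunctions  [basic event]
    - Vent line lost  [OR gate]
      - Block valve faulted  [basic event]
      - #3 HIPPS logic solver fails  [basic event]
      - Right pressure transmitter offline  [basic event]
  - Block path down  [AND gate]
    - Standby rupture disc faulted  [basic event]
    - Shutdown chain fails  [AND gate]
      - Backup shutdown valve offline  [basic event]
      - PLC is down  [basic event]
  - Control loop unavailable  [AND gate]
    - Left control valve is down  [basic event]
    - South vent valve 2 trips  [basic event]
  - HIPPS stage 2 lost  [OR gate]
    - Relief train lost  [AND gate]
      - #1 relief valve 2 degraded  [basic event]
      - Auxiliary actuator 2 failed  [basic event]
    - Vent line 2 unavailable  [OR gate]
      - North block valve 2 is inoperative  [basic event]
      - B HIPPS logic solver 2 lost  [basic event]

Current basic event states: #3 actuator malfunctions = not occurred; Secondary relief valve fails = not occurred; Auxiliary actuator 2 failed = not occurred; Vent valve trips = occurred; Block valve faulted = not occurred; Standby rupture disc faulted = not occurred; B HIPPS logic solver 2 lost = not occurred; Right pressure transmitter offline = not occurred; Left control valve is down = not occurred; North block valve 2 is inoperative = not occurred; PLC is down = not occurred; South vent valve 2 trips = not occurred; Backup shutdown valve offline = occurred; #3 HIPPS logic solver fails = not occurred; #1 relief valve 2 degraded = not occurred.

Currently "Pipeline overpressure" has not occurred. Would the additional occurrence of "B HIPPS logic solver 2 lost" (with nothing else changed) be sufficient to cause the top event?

Yes

Counterfactual: set "B HIPPS logic solver 2 lost" to occurred.
Vent line lost [OR]: Block valve faulted=not, #3 HIPPS logic solver fails=not, Right pressure transmitter offline=not → no input occurs → does not occur.
HIPPS stage fails [AND]: Vent valve trips=occurs, Secondary relief valve fails=not, #3 actuator malfunctions=not, Vent line lost=not → not all inputs occur → does not occur.
Shutdown chain fails [AND]: Backup shutdown valve offline=occurs, PLC is down=not → not all inputs occur → does not occur.
Block path down [AND]: Standby rupture disc faulted=not, Shutdown chain fails=not → not all inputs occur → does not occur.
Control loop unavailable [AND]: Left control valve is down=not, South vent valve 2 trips=not → not all inputs occur → does not occur.
Relief train lost [AND]: #1 relief valve 2 degraded=not, Auxiliary actuator 2 failed=not → not all inputs occur → does not occur.
Vent line 2 unavailable [OR]: North block valve 2 is inoperative=not, B HIPPS logic solver 2 lost=occurs → at least one input occurs → occurs.
HIPPS stage 2 lost [OR]: Relief train lost=not, Vent line 2 unavailable=occurs → at least one input occurs → occurs.
Pipeline overpressure [OR]: HIPPS stage fails=not, Block path down=not, Control loop unavailable=not, HIPPS stage 2 lost=occurs → at least one input occurs → occurs.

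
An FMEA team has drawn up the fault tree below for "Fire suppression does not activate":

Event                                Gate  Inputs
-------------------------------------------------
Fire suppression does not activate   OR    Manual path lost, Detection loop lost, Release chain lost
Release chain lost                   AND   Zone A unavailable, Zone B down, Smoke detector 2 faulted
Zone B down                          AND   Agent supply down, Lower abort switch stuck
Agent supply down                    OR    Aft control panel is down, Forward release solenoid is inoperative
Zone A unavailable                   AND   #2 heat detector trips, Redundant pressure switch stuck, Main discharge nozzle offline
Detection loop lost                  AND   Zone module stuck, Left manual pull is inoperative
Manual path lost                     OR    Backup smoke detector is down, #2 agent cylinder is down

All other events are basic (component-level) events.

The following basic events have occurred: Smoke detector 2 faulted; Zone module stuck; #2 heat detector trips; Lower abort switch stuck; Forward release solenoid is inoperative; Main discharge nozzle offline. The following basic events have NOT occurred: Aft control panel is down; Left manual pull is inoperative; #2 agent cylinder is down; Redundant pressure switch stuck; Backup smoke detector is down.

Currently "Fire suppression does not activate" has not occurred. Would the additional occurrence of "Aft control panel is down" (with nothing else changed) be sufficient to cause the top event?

No

Counterfactual: set "Aft control panel is down" to occurred.
Manual path lost [OR]: Backup smoke detector is down=not, #2 agent cylinder is down=not → no input occurs → does not occur.
Detection loop lost [AND]: Zone module stuck=occurs, Left manual pull is inoperative=not → not all inputs occur → does not occur.
Zone A unavailable [AND]: #2 heat detector trips=occurs, Redundant pressure switch stuck=not, Main discharge nozzle offline=occurs → not all inputs occur → does not occur.
Agent supply down [OR]: Aft control panel is down=occurs, Forward release solenoid is inoperative=occurs → at least one input occurs → occurs.
Zone B down [AND]: Agent supply down=occurs, Lower abort switch stuck=occurs → all inputs occur → occurs.
Release chain lost [AND]: Zone A unavailable=not, Zone B down=occurs, Smoke detector 2 faulted=occurs → not all inputs occur → does not occur.
Fire suppression does not activate [OR]: Manual path lost=not, Detection loop lost=not, Release chain lost=not → no input occurs → does not occur.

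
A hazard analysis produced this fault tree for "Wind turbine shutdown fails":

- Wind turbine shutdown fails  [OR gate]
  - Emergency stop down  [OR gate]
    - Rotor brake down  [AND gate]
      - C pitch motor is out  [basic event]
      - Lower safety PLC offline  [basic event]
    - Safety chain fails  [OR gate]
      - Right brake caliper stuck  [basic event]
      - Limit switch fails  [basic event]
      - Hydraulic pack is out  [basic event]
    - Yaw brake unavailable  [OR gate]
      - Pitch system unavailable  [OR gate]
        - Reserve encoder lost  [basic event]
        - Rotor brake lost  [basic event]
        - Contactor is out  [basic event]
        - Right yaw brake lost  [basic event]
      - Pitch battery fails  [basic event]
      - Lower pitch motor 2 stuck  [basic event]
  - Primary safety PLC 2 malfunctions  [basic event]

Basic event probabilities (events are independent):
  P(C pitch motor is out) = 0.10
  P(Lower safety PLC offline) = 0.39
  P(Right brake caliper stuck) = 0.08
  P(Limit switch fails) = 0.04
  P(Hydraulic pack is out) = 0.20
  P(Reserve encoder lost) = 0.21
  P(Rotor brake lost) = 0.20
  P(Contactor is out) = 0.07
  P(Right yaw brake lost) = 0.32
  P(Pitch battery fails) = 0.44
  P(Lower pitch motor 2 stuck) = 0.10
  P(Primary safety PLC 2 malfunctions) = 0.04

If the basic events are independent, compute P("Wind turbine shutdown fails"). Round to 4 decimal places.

P(Rotor brake down) [AND] = 0.10 × 0.39 = 0.039000
P(Safety chain fails) [OR] = 1 − (1−0.08) × (1−0.04) × (1−0.20) = 0.293440
P(Pitch system unavailable) [OR] = 1 − (1−0.21) × (1−0.20) × (1−0.07) × (1−0.32) = 0.600323
P(Yaw brake unavailable) [OR] = 1 − (1−0.600323) × (1−0.44) × (1−0.10) = 0.798563
P(Emergency stop down) [OR] = 1 − (1−0.039000) × (1−0.293440) × (1−0.798563) = 0.863223
P(Wind turbine shutdown fails) [OR] = 1 − (1−0.863223) × (1−0.04) = 0.868694
Rounded to 4 decimal places: P(Wind turbine shutdown fails) ≈ 0.8687.

0.8687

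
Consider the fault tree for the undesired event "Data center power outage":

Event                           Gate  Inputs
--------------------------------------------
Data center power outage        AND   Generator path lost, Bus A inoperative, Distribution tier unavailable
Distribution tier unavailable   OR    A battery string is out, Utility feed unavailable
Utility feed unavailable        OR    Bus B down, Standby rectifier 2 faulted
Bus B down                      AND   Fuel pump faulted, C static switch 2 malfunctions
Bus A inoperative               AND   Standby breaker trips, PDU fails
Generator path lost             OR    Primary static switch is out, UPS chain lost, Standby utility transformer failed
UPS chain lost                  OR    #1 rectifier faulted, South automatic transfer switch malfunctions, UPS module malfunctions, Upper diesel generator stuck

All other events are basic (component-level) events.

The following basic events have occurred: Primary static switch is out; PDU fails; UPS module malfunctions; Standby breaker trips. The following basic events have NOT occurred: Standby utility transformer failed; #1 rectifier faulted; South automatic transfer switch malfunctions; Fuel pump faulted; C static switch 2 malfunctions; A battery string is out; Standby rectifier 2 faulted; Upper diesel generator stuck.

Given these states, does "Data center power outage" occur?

UPS chain lost [OR]: #1 rectifier faulted=not, South automatic transfer switch malfunctions=not, UPS module malfunctions=occurs, Upper diesel generator stuck=not → at least one input occurs → occurs.
Generator path lost [OR]: Primary static switch is out=occurs, UPS chain lost=occurs, Standby utility transformer failed=not → at least one input occurs → occurs.
Bus A inoperative [AND]: Standby breaker trips=occurs, PDU fails=occurs → all inputs occur → occurs.
Bus B down [AND]: Fuel pump faulted=not, C static switch 2 malfunctions=not → not all inputs occur → does not occur.
Utility feed unavailable [OR]: Bus B down=not, Standby rectifier 2 faulted=not → no input occurs → does not occur.
Distribution tier unavailable [OR]: A battery string is out=not, Utility feed unavailable=not → no input occurs → does not occur.
Data center power outage [AND]: Generator path lost=occurs, Bus A inoperative=occurs, Distribution tier unavailable=not → not all inputs occur → does not occur.

No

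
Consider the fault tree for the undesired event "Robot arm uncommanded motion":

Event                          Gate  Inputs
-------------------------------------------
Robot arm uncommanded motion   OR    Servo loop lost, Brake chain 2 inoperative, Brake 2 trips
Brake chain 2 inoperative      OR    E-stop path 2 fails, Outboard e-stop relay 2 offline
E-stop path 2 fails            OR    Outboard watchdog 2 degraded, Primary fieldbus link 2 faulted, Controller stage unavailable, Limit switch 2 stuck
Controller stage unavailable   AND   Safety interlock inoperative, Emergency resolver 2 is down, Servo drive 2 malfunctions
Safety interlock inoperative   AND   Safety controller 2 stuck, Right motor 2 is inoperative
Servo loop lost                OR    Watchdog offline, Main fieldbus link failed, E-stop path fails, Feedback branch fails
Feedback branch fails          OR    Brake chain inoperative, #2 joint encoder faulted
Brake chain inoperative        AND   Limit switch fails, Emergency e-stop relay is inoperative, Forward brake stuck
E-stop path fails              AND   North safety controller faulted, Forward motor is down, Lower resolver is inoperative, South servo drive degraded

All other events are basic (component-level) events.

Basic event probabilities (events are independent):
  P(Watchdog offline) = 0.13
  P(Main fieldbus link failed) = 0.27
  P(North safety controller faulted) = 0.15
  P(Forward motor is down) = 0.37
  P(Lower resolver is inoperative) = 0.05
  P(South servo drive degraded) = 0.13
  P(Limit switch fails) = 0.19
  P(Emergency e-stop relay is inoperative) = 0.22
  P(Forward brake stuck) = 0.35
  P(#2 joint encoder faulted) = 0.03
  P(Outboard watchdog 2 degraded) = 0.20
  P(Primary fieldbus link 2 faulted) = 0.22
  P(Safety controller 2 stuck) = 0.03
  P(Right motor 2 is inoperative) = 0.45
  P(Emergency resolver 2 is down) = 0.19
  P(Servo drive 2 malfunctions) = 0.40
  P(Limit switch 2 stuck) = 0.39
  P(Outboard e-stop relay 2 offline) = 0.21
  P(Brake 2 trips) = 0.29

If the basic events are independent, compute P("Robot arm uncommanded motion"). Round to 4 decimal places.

P(E-stop path fails) [AND] = 0.15 × 0.37 × 0.05 × 0.13 = 0.000361
P(Brake chain inoperative) [AND] = 0.19 × 0.22 × 0.35 = 0.014630
P(Feedback branch fails) [OR] = 1 − (1−0.014630) × (1−0.03) = 0.044191
P(Servo loop lost) [OR] = 1 − (1−0.13) × (1−0.27) × (1−0.000361) × (1−0.044191) = 0.393185
P(Safety interlock inoperative) [AND] = 0.03 × 0.45 = 0.013500
P(Controller stage unavailable) [AND] = 0.013500 × 0.19 × 0.40 = 0.001026
P(E-stop path 2 fails) [OR] = 1 − (1−0.20) × (1−0.22) × (1−0.001026) × (1−0.39) = 0.619751
P(Brake chain 2 inoperative) [OR] = 1 − (1−0.619751) × (1−0.21) = 0.699603
P(Robot arm uncommanded motion) [OR] = 1 − (1−0.393185) × (1−0.699603) × (1−0.29) = 0.870577
Rounded to 4 decimal places: P(Robot arm uncommanded motion) ≈ 0.8706.

0.8706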